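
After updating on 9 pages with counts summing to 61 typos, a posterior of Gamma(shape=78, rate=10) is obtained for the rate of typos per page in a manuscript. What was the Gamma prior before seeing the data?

Gamma–Poisson conjugacy: posterior shape = α + Σxᵢ, posterior rate = β + n.
So α = 78 − 61 = 17 and β = 10 − 9 = 1.

Gamma(shape=17, rate=1)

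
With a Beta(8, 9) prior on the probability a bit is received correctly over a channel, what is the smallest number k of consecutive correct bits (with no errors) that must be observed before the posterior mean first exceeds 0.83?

k = 36

After k correct bits and 0 errors the posterior is Beta(8+k, 9), with mean (8+k)/(8+9+k).
Set (8+k)/(17+k) > 0.83 and solve: k > (0.83·17 − 8)/(1 − 0.83) = 35.941.
The smallest integer exceeding 35.941 is 36.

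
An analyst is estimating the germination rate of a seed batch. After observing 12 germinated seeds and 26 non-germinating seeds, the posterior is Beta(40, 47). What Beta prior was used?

A Beta(α, β) prior with s successes and f failures in binomial data gives a Beta(α+s, β+f) posterior.
So α = 40 − 12 = 28 and β = 47 − 26 = 21.

Beta(28, 21)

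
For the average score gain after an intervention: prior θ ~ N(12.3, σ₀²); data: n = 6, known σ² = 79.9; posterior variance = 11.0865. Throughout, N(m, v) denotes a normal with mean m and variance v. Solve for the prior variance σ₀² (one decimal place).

For the Normal–Normal model with known σ², precisions add: τ_n = τ₀ + n/σ².
So 1/σ₀² = 1/11.0865 − 6/79.9 = 0.090200 − 0.075094 = 0.015106.
Hence σ₀² = 1/0.015106 ≈ 66.2.

σ₀² = 66.2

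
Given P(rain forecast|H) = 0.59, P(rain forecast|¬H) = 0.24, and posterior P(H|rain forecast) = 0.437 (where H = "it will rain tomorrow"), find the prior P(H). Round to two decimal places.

P(H) = 0.24

Bayes' rule in odds form gives O(H|E) = O(H)·[P(E|H)/P(E|¬H)], hence O(H) = O(H|E)/LR.
Posterior odds = 0.437/(1−0.437) = 0.7762. LR = 0.59/0.24 = 2.4583.
Prior odds = 0.7762/2.4583 = 0.3157, so P(H) = 0.3157/(1+0.3157) ≈ 0.24.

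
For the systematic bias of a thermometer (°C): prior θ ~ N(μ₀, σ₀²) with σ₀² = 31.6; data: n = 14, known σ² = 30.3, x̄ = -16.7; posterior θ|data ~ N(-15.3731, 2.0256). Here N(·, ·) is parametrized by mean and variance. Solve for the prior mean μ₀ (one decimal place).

The posterior mean is a precision-weighted average: μ_n = (τ₀μ₀ + τ_data·x̄)/(τ₀+τ_data), with τ₀=1/σ₀² and τ_data=n/σ².
Here τ₀ = 1/31.6 = 0.031646 and τ_data = 14/30.3 = 0.462046, so τ_n = 0.493692.
Rearranging for μ₀: μ₀ = (μ_n·τ_n − τ_data·x̄)/τ₀ = (-15.3731·0.493692 − 0.462046·-16.7) / 0.031646 = 0.126592/0.031646 ≈ 4.0.

μ₀ = 4.0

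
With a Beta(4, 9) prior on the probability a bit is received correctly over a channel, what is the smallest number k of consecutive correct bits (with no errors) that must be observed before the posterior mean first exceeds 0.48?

After k correct bits and 0 errors the posterior is Beta(4+k, 9), with mean (4+k)/(4+9+k).
Set (4+k)/(13+k) > 0.48 and solve: k > (0.48·13 − 4)/(1 − 0.48) = 4.308.
The smallest integer exceeding 4.308 is 5.

k = 5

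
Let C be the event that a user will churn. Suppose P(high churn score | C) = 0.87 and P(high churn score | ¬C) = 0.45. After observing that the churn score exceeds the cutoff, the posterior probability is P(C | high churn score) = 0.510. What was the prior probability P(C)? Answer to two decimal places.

P(C) = 0.35

Bayes' rule in odds form gives O(C|E) = O(C)·[P(E|C)/P(E|¬C)], hence O(C) = O(C|E)/LR.
Posterior odds = 0.510/(1−0.510) = 1.0408. LR = 0.87/0.45 = 1.9333.
Prior odds = 1.0408/1.9333 = 0.5384, so P(C) = 0.5384/(1+0.5384) ≈ 0.35.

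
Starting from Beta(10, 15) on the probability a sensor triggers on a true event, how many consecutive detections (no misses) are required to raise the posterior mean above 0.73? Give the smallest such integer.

After k detections and 0 misses the posterior is Beta(10+k, 15), with mean (10+k)/(10+15+k).
Set (10+k)/(25+k) > 0.73 and solve: k > (0.73·25 − 10)/(1 − 0.73) = 30.556.
The smallest integer exceeding 30.556 is 31, and checking k=31: (41)/(56) = 0.7321 > 0.73.

k = 31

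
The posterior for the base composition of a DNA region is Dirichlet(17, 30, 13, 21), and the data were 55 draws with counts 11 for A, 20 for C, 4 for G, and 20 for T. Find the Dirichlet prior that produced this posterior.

Dirichlet(6, 10, 9, 1)

For a Dirichlet(α) prior with multinomial counts c, the posterior is Dirichlet(α + c) componentwise.
Subtract each count from the matching posterior parameter: 17−11=6, 30−20=10, 13−4=9, 21−20=1.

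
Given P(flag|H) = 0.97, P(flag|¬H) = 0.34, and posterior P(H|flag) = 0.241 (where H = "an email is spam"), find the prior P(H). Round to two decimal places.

In odds form, posterior odds = prior odds × likelihood ratio, so prior odds = posterior odds ÷ LR.
Posterior odds = 0.241/(1−0.241) = 0.3175. LR = 0.97/0.34 = 2.8529.
Prior odds = 0.3175/2.8529 = 0.1113, so P(H) = 0.1113/(1+0.1113) ≈ 0.10.

P(H) = 0.10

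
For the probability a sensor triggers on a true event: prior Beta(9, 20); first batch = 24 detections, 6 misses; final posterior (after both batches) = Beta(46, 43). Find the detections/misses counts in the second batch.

13 detections and 17 misses

Sequential conjugate updates are equivalent to a single update on the pooled data, so total successes = posterior α − prior α and total failures = posterior β − prior β.
Total across both batches: 46−9=37 detections, 43−20=23 misses.
Subtract the first batch: 37−24=13 detections and 23−6=17 misses.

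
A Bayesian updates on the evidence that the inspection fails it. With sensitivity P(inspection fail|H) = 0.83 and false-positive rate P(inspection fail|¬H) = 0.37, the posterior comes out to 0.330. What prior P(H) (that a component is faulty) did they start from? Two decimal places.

Bayes' rule in odds form gives O(H|E) = O(H)·[P(E|H)/P(E|¬H)], hence O(H) = O(H|E)/LR.
Posterior odds = 0.330/(1−0.330) = 0.4925. LR = 0.83/0.37 = 2.2432.
Prior odds = 0.4925/2.2432 = 0.2196, so P(H) = 0.2196/(1+0.2196) ≈ 0.18.

P(H) = 0.18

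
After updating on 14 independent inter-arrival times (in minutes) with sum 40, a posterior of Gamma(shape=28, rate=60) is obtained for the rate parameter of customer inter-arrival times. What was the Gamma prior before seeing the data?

Gamma(shape=14, rate=20)

Gamma–exponential conjugacy: posterior shape = α + n, posterior rate = β + Σtᵢ.
So α = 28 − 14 = 14 and β = 60 − 40 = 20.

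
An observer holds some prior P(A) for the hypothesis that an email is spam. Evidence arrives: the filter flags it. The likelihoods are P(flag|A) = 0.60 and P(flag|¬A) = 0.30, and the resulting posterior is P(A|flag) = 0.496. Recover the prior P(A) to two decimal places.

Bayes' rule in odds form gives O(A|E) = O(A)·[P(E|A)/P(E|¬A)], hence O(A) = O(A|E)/LR.
Posterior odds = 0.496/(1−0.496) = 0.9841. LR = 0.60/0.30 = 2.0000.
Prior odds = 0.9841/2.0000 = 0.4920, so P(A) = 0.4920/(1+0.4920) ≈ 0.33.

P(A) = 0.33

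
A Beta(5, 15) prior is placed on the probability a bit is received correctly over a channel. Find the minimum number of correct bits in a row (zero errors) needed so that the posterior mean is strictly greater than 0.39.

After k correct bits and 0 errors the posterior is Beta(5+k, 15), with mean (5+k)/(5+15+k).
Set (5+k)/(20+k) > 0.39 and solve: k > (0.39·20 − 5)/(1 − 0.39) = 4.590.
The smallest integer exceeding 4.590 is 5.

k = 5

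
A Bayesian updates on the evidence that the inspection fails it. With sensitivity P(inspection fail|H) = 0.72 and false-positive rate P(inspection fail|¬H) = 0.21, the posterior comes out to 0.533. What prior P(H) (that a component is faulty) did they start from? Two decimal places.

P(H) = 0.25

Bayes' rule in odds form gives O(H|E) = O(H)·[P(E|H)/P(E|¬H)], hence O(H) = O(H|E)/LR.
Posterior odds = 0.533/(1−0.533) = 1.1413. LR = 0.72/0.21 = 3.4286.
Prior odds = 1.1413/3.4286 = 0.3329, so P(H) = 0.3329/(1+0.3329) ≈ 0.25.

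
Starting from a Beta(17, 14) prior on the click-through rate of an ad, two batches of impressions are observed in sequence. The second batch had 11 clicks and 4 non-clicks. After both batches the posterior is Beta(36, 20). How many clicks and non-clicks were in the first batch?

8 clicks and 2 non-clicks

Because Beta–binomial updating is additive in the counts, the combined data contributed (α_post−α_prior, β_post−β_prior) successes and failures.
Total across both batches: 36−17=19 clicks, 20−14=6 non-clicks.
Subtract the second batch: 19−11=8 clicks and 6−4=2 non-clicks.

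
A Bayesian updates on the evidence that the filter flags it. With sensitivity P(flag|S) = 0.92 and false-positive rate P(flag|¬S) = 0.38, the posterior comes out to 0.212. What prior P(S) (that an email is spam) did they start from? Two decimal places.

Bayes' rule in odds form gives O(S|E) = O(S)·[P(E|S)/P(E|¬S)], hence O(S) = O(S|E)/LR.
Posterior odds = 0.212/(1−0.212) = 0.2690. LR = 0.92/0.38 = 2.4211.
Prior odds = 0.2690/2.4211 = 0.1111, so P(S) = 0.1111/(1+0.1111) ≈ 0.10.

P(S) = 0.10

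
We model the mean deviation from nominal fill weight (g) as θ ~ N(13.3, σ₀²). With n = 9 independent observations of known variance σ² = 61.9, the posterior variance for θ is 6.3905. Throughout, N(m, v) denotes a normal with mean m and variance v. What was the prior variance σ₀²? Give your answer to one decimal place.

Posterior precision equals prior precision plus data precision: 1/σ_n² = 1/σ₀² + n/σ².
So 1/σ₀² = 1/6.3905 − 9/61.9 = 0.156482 − 0.145396 = 0.011086.
Hence σ₀² = 1/0.011086 ≈ 90.2.

σ₀² = 90.2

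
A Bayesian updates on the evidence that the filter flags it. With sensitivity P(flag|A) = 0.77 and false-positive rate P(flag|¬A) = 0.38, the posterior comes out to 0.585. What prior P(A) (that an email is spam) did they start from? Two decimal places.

Bayes' rule in odds form gives O(A|E) = O(A)·[P(E|A)/P(E|¬A)], hence O(A) = O(A|E)/LR.
Posterior odds = 0.585/(1−0.585) = 1.4096. LR = 0.77/0.38 = 2.0263.
Prior odds = 1.4096/2.0263 = 0.6957, so P(A) = 0.6957/(1+0.6957) ≈ 0.41.

P(A) = 0.41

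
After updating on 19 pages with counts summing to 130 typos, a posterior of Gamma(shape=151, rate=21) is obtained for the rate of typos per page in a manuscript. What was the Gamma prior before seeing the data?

A Gamma(α, β) prior (rate parametrization) on a Poisson rate with n observations summing to S gives posterior Gamma(α+S, β+n).
So α = 151 − 130 = 21 and β = 21 − 19 = 2.

Gamma(shape=21, rate=2)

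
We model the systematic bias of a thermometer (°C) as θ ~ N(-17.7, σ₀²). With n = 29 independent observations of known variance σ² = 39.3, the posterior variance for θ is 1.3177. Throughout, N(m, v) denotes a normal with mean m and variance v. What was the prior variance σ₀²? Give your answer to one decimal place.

σ₀² = 47.7

Posterior precision equals prior precision plus data precision: 1/σ_n² = 1/σ₀² + n/σ².
So 1/σ₀² = 1/1.3177 − 29/39.3 = 0.758898 − 0.737913 = 0.020985.
Hence σ₀² = 1/0.020985 ≈ 47.7.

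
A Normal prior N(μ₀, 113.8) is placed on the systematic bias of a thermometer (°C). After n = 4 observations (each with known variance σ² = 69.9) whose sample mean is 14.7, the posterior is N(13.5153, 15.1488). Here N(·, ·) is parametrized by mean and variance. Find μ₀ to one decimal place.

The posterior mean is a precision-weighted average: μ_n = (τ₀μ₀ + τ_data·x̄)/(τ₀+τ_data), with τ₀=1/σ₀² and τ_data=n/σ².
Here τ₀ = 1/113.8 = 0.008787 and τ_data = 4/69.9 = 0.057225, so τ_n = 0.066012.
Rearranging for μ₀: μ₀ = (μ_n·τ_n − τ_data·x̄)/τ₀ = (13.5153·0.066012 − 0.057225·14.7) / 0.008787 = 0.050964/0.008787 ≈ 5.8.

μ₀ = 5.8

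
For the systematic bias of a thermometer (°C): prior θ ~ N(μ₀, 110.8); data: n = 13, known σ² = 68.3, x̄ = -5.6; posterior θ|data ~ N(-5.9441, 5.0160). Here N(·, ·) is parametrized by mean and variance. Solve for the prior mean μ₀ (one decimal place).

With known observation variance, the Normal–Normal posterior has precision τ_n = τ₀ + n/σ² and mean μ_n = (τ₀μ₀ + (n/σ²)x̄)/τ_n.
Here τ₀ = 1/110.8 = 0.009025 and τ_data = 13/68.3 = 0.190337, so τ_n = 0.199362.
Rearranging for μ₀: μ₀ = (μ_n·τ_n − τ_data·x̄)/τ₀ = (-5.9441·0.199362 − 0.190337·-5.6) / 0.009025 = -0.119140/0.009025 ≈ -13.2.

μ₀ = -13.2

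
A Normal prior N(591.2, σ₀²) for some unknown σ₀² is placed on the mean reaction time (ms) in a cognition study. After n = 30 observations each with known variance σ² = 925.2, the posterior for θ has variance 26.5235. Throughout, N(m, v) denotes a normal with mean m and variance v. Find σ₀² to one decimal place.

σ₀² = 189.5

Posterior precision equals prior precision plus data precision: 1/σ_n² = 1/σ₀² + n/σ².
So 1/σ₀² = 1/26.5235 − 30/925.2 = 0.037702 − 0.032425 = 0.005277.
Hence σ₀² = 1/0.005277 ≈ 189.5.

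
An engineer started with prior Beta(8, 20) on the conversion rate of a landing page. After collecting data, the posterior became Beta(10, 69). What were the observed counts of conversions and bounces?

2 conversions and 49 bounces

A Beta(α, β) prior with s successes and f failures in binomial data gives a Beta(α+s, β+f) posterior.
Match parameters: s=10−8=2, f=69−20=49.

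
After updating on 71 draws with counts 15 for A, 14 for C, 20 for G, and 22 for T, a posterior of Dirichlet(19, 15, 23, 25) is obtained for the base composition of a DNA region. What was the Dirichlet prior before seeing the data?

For a Dirichlet(α) prior with multinomial counts c, the posterior is Dirichlet(α + c) componentwise.
Subtract each count from the matching posterior parameter: 19−15=4, 15−14=1, 23−20=3, 25−22=3.

Dirichlet(4, 1, 3, 3)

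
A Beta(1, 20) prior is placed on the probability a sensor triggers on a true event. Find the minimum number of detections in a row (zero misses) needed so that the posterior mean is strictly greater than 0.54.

k = 23

After k detections and 0 misses the posterior is Beta(1+k, 20), with mean (1+k)/(1+20+k).
Set (1+k)/(21+k) > 0.54 and solve: k > (0.54·21 − 1)/(1 − 0.54) = 22.478.
The smallest integer exceeding 22.478 is 23, and checking k=23: (24)/(44) = 0.5455 > 0.54.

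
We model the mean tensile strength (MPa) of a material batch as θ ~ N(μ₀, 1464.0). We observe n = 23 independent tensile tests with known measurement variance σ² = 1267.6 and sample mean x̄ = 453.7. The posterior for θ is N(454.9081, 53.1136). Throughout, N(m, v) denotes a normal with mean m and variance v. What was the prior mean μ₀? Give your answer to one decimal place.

μ₀ = 487.0

With known observation variance, the Normal–Normal posterior has precision τ_n = τ₀ + n/σ² and mean μ_n = (τ₀μ₀ + (n/σ²)x̄)/τ_n.
Here τ₀ = 1/1464.0 = 0.000683 and τ_data = 23/1267.6 = 0.018145, so τ_n = 0.018828.
Rearranging for μ₀: μ₀ = (μ_n·τ_n − τ_data·x̄)/τ₀ = (454.9081·0.018828 − 0.018145·453.7) / 0.000683 = 0.332623/0.000683 ≈ 487.0.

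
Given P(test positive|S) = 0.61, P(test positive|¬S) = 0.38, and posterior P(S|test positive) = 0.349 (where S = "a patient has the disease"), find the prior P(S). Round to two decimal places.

In odds form, posterior odds = prior odds × likelihood ratio, so prior odds = posterior odds ÷ LR.
Posterior odds = 0.349/(1−0.349) = 0.5361. LR = 0.61/0.38 = 1.6053.
Prior odds = 0.5361/1.6053 = 0.3340, so P(S) = 0.3340/(1+0.3340) ≈ 0.25.

P(S) = 0.25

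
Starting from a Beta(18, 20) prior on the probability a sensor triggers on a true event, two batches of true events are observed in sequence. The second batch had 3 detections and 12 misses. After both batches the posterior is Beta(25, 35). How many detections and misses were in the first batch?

4 detections and 3 misses

Sequential conjugate updates are equivalent to a single update on the pooled data, so total successes = posterior α − prior α and total failures = posterior β − prior β.
Total across both batches: 25−18=7 detections, 35−20=15 misses.
Subtract the second batch: 7−3=4 detections and 15−12=3 misses.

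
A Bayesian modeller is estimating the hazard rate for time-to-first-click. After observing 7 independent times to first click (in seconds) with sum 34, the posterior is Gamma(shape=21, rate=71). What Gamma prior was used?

Gamma(shape=14, rate=37)

For an exponential likelihood with a Gamma(α, β) prior on the rate, n observations with total T give posterior Gamma(α+n, β+T).
So α = 21 − 7 = 14 and β = 71 − 34 = 37.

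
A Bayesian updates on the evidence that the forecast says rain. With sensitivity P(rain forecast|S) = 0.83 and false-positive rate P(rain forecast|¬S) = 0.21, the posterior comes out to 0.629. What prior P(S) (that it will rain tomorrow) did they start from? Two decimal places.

In odds form, posterior odds = prior odds × likelihood ratio, so prior odds = posterior odds ÷ LR.
Posterior odds = 0.629/(1−0.629) = 1.6954. LR = 0.83/0.21 = 3.9524.
Prior odds = 1.6954/3.9524 = 0.4290, so P(S) = 0.4290/(1+0.4290) ≈ 0.30.

P(S) = 0.30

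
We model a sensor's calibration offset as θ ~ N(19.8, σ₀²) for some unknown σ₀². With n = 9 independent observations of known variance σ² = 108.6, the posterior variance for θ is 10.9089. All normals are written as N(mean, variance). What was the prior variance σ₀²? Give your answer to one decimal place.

Posterior precision equals prior precision plus data precision: 1/σ_n² = 1/σ₀² + n/σ².
So 1/σ₀² = 1/10.9089 − 9/108.6 = 0.091668 − 0.082873 = 0.008795.
Hence σ₀² = 1/0.008795 ≈ 113.7.

σ₀² = 113.7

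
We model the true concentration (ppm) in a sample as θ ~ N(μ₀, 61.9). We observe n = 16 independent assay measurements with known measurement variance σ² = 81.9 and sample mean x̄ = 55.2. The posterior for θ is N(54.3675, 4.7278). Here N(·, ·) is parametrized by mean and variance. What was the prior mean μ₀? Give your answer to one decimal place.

With known observation variance, the Normal–Normal posterior has precision τ_n = τ₀ + n/σ² and mean μ_n = (τ₀μ₀ + (n/σ²)x̄)/τ_n.
Here τ₀ = 1/61.9 = 0.016155 and τ_data = 16/81.9 = 0.195360, so τ_n = 0.211515.
Rearranging for μ₀: μ₀ = (μ_n·τ_n − τ_data·x̄)/τ₀ = (54.3675·0.211515 − 0.195360·55.2) / 0.016155 = 0.715670/0.016155 ≈ 44.3.

μ₀ = 44.3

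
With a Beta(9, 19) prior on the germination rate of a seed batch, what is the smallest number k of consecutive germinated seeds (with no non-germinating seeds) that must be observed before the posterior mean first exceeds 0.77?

After k germinated seeds and 0 non-germinating seeds the posterior is Beta(9+k, 19), with mean (9+k)/(9+19+k).
Set (9+k)/(28+k) > 0.77 and solve: k > (0.77·28 − 9)/(1 − 0.77) = 54.609.
The smallest integer exceeding 54.609 is 55, and checking k=55: (64)/(83) = 0.7711 > 0.77.

k = 55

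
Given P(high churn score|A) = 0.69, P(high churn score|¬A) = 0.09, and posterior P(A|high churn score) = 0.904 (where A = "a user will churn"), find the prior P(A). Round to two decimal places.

P(A) = 0.55

In odds form, posterior odds = prior odds × likelihood ratio, so prior odds = posterior odds ÷ LR.
Posterior odds = 0.904/(1−0.904) = 9.4167. LR = 0.69/0.09 = 7.6667.
Prior odds = 9.4167/7.6667 = 1.2283, so P(A) = 1.2283/(1+1.2283) ≈ 0.55.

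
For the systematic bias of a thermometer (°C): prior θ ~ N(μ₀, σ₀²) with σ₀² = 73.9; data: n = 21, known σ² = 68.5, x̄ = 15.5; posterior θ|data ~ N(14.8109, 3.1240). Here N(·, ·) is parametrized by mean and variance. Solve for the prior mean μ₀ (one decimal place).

μ₀ = -0.8

The posterior mean is a precision-weighted average: μ_n = (τ₀μ₀ + τ_data·x̄)/(τ₀+τ_data), with τ₀=1/σ₀² and τ_data=n/σ².
Here τ₀ = 1/73.9 = 0.013532 and τ_data = 21/68.5 = 0.306569, so τ_n = 0.320101.
Rearranging for μ₀: μ₀ = (μ_n·τ_n − τ_data·x̄)/τ₀ = (14.8109·0.320101 − 0.306569·15.5) / 0.013532 = -0.010836/0.013532 ≈ -0.8.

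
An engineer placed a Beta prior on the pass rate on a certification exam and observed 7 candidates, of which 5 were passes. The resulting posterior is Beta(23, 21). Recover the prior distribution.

Under Beta–binomial conjugacy the posterior parameters are (α+s, β+f).
So α = 23 − 5 = 18 and β = 21 − 2 = 19.

Beta(18, 19)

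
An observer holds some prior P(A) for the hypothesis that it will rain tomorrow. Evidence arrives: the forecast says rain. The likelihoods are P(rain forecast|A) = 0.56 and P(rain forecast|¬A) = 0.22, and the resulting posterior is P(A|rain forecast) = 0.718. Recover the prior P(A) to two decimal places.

Bayes' rule in odds form gives O(A|E) = O(A)·[P(E|A)/P(E|¬A)], hence O(A) = O(A|E)/LR.
Posterior odds = 0.718/(1−0.718) = 2.5461. LR = 0.56/0.22 = 2.5455.
Prior odds = 2.5461/2.5455 = 1.0002, so P(A) = 1.0002/(1+1.0002) ≈ 0.50.

P(A) = 0.50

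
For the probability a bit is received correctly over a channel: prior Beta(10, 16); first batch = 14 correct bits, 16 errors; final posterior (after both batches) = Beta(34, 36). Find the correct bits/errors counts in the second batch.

10 correct bits and 4 errors

Because Beta–binomial updating is additive in the counts, the combined data contributed (α_post−α_prior, β_post−β_prior) successes and failures.
Total across both batches: 34−10=24 correct bits, 36−16=20 errors.
Subtract the first batch: 24−14=10 correct bits and 20−16=4 errors.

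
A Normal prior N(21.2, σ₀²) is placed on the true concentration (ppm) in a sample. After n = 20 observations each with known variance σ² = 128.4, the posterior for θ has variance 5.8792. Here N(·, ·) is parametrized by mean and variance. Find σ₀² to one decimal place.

Posterior precision equals prior precision plus data precision: 1/σ_n² = 1/σ₀² + n/σ².
So 1/σ₀² = 1/5.8792 − 20/128.4 = 0.170091 − 0.155763 = 0.014328.
Hence σ₀² = 1/0.014328 ≈ 69.8.

σ₀² = 69.8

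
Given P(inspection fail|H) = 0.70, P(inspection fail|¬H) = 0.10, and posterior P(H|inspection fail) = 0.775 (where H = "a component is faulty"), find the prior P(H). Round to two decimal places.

P(H) = 0.33

Bayes' rule in odds form gives O(H|E) = O(H)·[P(E|H)/P(E|¬H)], hence O(H) = O(H|E)/LR.
Posterior odds = 0.775/(1−0.775) = 3.4444. LR = 0.70/0.10 = 7.0000.
Prior odds = 3.4444/7.0000 = 0.4921, so P(H) = 0.4921/(1+0.4921) ≈ 0.33.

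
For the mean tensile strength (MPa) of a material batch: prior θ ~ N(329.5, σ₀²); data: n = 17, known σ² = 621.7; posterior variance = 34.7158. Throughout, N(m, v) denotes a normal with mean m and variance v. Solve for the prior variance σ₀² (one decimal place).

σ₀² = 684.5

For the Normal–Normal model with known σ², precisions add: τ_n = τ₀ + n/σ².
So 1/σ₀² = 1/34.7158 − 17/621.7 = 0.028805 − 0.027344 = 0.001461.
Hence σ₀² = 1/0.001461 ≈ 684.5.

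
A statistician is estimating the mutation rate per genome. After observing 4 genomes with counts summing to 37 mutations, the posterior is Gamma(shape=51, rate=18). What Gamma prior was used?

Gamma(shape=14, rate=14)

A Gamma(α, β) prior (rate parametrization) on a Poisson rate with n observations summing to S gives posterior Gamma(α+S, β+n).
So α = 51 − 37 = 14 and β = 18 − 4 = 14.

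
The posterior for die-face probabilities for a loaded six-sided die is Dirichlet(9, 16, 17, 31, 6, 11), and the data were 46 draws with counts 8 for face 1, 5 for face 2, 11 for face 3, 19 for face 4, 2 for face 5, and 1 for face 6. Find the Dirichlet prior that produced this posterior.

Dirichlet(1, 11, 6, 12, 4, 10)

For a Dirichlet(α) prior with multinomial counts c, the posterior is Dirichlet(α + c) componentwise.
Subtract each count from the matching posterior parameter: 9−8=1, 16−5=11, 17−11=6, 31−19=12, 6−2=4, 11−1=10.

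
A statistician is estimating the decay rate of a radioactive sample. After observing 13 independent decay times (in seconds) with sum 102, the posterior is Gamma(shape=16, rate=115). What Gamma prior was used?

Gamma(shape=3, rate=13)

Gamma–exponential conjugacy: posterior shape = α + n, posterior rate = β + Σtᵢ.
So α = 16 − 13 = 3 and β = 115 − 102 = 13.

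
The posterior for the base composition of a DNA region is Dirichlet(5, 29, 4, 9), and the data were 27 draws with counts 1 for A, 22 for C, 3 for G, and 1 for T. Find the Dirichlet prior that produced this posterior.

For a Dirichlet(α) prior with multinomial counts c, the posterior is Dirichlet(α + c) componentwise.
Subtract each count from the matching posterior parameter: 5−1=4, 29−22=7, 4−3=1, 9−1=8.

Dirichlet(4, 7, 1, 8)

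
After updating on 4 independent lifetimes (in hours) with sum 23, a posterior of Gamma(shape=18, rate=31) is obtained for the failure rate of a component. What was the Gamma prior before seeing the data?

Gamma–exponential conjugacy: posterior shape = α + n, posterior rate = β + Σtᵢ.
So α = 18 − 4 = 14 and β = 31 − 23 = 8.

Gamma(shape=14, rate=8)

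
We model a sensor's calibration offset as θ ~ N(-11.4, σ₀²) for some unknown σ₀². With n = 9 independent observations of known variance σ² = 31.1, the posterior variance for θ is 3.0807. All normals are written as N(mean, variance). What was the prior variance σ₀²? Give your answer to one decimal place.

σ₀² = 28.4

Posterior precision equals prior precision plus data precision: 1/σ_n² = 1/σ₀² + n/σ².
So 1/σ₀² = 1/3.0807 − 9/31.1 = 0.324602 − 0.289389 = 0.035213.
Hence σ₀² = 1/0.035213 ≈ 28.4.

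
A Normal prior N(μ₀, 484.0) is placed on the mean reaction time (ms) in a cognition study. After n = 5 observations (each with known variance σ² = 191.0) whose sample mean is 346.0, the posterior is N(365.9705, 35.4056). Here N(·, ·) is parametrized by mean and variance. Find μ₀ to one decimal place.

μ₀ = 619.0

With known observation variance, the Normal–Normal posterior has precision τ_n = τ₀ + n/σ² and mean μ_n = (τ₀μ₀ + (n/σ²)x̄)/τ_n.
Here τ₀ = 1/484.0 = 0.002066 and τ_data = 5/191.0 = 0.026178, so τ_n = 0.028244.
Rearranging for μ₀: μ₀ = (μ_n·τ_n − τ_data·x̄)/τ₀ = (365.9705·0.028244 − 0.026178·346.0) / 0.002066 = 1.278883/0.002066 ≈ 619.0.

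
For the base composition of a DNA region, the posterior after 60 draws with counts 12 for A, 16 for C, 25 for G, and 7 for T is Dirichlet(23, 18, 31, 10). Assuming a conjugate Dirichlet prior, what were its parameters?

For a Dirichlet(α) prior with multinomial counts c, the posterior is Dirichlet(α + c) componentwise.
Subtract each count from the matching posterior parameter: 23−12=11, 18−16=2, 31−25=6, 10−7=3.

Dirichlet(11, 2, 6, 3)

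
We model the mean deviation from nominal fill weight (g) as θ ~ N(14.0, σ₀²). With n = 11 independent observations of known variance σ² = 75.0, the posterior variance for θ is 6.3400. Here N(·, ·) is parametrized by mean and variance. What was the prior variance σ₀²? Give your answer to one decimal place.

For the Normal–Normal model with known σ², precisions add: τ_n = τ₀ + n/σ².
So 1/σ₀² = 1/6.3400 − 11/75.0 = 0.157729 − 0.146667 = 0.011062.
Hence σ₀² = 1/0.011062 ≈ 90.4.

σ₀² = 90.4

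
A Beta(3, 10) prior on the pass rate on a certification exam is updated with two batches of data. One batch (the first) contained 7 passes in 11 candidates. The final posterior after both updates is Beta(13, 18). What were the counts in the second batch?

Because Beta–binomial updating is additive in the counts, the combined data contributed (α_post−α_prior, β_post−β_prior) successes and failures.
Total across both batches: 13−3=10 passes, 18−10=8 failures.
Subtract the first batch: 10−7=3 passes and 8−4=4 failures.

3 passes and 4 failures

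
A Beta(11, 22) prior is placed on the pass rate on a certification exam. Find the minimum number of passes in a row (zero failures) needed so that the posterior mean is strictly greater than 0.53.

k = 14

After k passes and 0 failures the posterior is Beta(11+k, 22), with mean (11+k)/(11+22+k).
Set (11+k)/(33+k) > 0.53 and solve: k > (0.53·33 − 11)/(1 − 0.53) = 13.809.
The smallest integer exceeding 13.809 is 14.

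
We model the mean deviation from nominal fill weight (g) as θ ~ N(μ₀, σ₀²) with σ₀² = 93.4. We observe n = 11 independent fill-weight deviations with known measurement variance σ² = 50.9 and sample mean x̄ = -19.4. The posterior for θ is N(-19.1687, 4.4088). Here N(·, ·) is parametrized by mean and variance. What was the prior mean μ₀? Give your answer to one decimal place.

μ₀ = -14.5

With known observation variance, the Normal–Normal posterior has precision τ_n = τ₀ + n/σ² and mean μ_n = (τ₀μ₀ + (n/σ²)x̄)/τ_n.
Here τ₀ = 1/93.4 = 0.010707 and τ_data = 11/50.9 = 0.216110, so τ_n = 0.226817.
Rearranging for μ₀: μ₀ = (μ_n·τ_n − τ_data·x̄)/τ₀ = (-19.1687·0.226817 − 0.216110·-19.4) / 0.010707 = -0.155253/0.010707 ≈ -14.5.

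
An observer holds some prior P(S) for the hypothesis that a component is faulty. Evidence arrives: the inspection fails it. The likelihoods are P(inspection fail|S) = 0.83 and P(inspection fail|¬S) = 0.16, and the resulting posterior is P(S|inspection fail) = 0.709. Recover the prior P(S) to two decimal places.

P(S) = 0.32

In odds form, posterior odds = prior odds × likelihood ratio, so prior odds = posterior odds ÷ LR.
Posterior odds = 0.709/(1−0.709) = 2.4364. LR = 0.83/0.16 = 5.1875.
Prior odds = 2.4364/5.1875 = 0.4697, so P(S) = 0.4697/(1+0.4697) ≈ 0.32.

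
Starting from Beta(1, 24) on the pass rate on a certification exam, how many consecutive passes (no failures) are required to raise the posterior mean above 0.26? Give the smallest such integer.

k = 8

After k passes and 0 failures the posterior is Beta(1+k, 24), with mean (1+k)/(1+24+k).
Set (1+k)/(25+k) > 0.26 and solve: k > (0.26·25 − 1)/(1 − 0.26) = 7.432.
The smallest integer exceeding 7.432 is 8, and checking k=8: (9)/(33) = 0.2727 > 0.26.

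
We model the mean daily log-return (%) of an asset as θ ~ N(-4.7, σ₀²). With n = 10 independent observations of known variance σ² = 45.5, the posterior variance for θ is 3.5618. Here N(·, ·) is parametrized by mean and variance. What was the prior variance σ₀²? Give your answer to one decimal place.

σ₀² = 16.4

For the Normal–Normal model with known σ², precisions add: τ_n = τ₀ + n/σ².
So 1/σ₀² = 1/3.5618 − 10/45.5 = 0.280757 − 0.219780 = 0.060977.
Hence σ₀² = 1/0.060977 ≈ 16.4.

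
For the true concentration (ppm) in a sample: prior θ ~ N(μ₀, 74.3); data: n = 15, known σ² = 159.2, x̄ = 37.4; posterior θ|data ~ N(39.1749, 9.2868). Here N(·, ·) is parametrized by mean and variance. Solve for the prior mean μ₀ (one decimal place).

The posterior mean is a precision-weighted average: μ_n = (τ₀μ₀ + τ_data·x̄)/(τ₀+τ_data), with τ₀=1/σ₀² and τ_data=n/σ².
Here τ₀ = 1/74.3 = 0.013459 and τ_data = 15/159.2 = 0.094221, so τ_n = 0.107680.
Rearranging for μ₀: μ₀ = (μ_n·τ_n − τ_data·x̄)/τ₀ = (39.1749·0.107680 − 0.094221·37.4) / 0.013459 = 0.694488/0.013459 ≈ 51.6.

μ₀ = 51.6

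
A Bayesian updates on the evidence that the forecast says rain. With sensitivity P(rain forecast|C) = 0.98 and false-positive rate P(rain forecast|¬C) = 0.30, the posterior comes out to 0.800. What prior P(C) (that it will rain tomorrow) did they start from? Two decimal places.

P(C) = 0.55

In odds form, posterior odds = prior odds × likelihood ratio, so prior odds = posterior odds ÷ LR.
Posterior odds = 0.800/(1−0.800) = 4.0000. LR = 0.98/0.30 = 3.2667.
Prior odds = 4.0000/3.2667 = 1.2245, so P(C) = 1.2245/(1+1.2245) ≈ 0.55.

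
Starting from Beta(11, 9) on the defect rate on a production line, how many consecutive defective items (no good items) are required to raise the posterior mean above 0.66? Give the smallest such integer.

After k defective items and 0 good items the posterior is Beta(11+k, 9), with mean (11+k)/(11+9+k).
Set (11+k)/(20+k) > 0.66 and solve: k > (0.66·20 − 11)/(1 − 0.66) = 6.471.
The smallest integer exceeding 6.471 is 7, and checking k=7: (18)/(27) = 0.6667 > 0.66.

k = 7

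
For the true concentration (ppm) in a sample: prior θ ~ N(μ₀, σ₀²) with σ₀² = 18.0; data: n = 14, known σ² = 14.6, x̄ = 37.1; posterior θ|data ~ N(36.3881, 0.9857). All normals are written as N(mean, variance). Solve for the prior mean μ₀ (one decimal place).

μ₀ = 24.1

The posterior mean is a precision-weighted average: μ_n = (τ₀μ₀ + τ_data·x̄)/(τ₀+τ_data), with τ₀=1/σ₀² and τ_data=n/σ².
Here τ₀ = 1/18.0 = 0.055556 and τ_data = 14/14.6 = 0.958904, so τ_n = 1.014460.
Rearranging for μ₀: μ₀ = (μ_n·τ_n − τ_data·x̄)/τ₀ = (36.3881·1.014460 − 0.958904·37.1) / 0.055556 = 1.338934/0.055556 ≈ 24.1.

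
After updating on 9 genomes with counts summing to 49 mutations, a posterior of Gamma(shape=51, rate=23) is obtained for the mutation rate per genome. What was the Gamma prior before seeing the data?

Gamma(shape=2, rate=14)

A Gamma(α, β) prior (rate parametrization) on a Poisson rate with n observations summing to S gives posterior Gamma(α+S, β+n).
So α = 51 − 49 = 2 and β = 23 − 9 = 14.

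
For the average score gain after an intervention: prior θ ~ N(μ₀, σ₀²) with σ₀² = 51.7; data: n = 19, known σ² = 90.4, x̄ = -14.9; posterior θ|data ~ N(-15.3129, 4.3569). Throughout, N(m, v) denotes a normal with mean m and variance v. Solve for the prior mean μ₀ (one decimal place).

μ₀ = -19.8

With known observation variance, the Normal–Normal posterior has precision τ_n = τ₀ + n/σ² and mean μ_n = (τ₀μ₀ + (n/σ²)x̄)/τ_n.
Here τ₀ = 1/51.7 = 0.019342 and τ_data = 19/90.4 = 0.210177, so τ_n = 0.229519.
Rearranging for μ₀: μ₀ = (μ_n·τ_n − τ_data·x̄)/τ₀ = (-15.3129·0.229519 − 0.210177·-14.9) / 0.019342 = -0.382964/0.019342 ≈ -19.8.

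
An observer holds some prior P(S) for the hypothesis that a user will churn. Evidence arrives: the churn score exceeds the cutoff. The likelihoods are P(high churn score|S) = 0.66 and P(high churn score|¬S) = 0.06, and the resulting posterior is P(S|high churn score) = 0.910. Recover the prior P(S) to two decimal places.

P(S) = 0.48

Bayes' rule in odds form gives O(S|E) = O(S)·[P(E|S)/P(E|¬S)], hence O(S) = O(S|E)/LR.
Posterior odds = 0.910/(1−0.910) = 10.1111. LR = 0.66/0.06 = 11.0000.
Prior odds = 10.1111/11.0000 = 0.9192, so P(S) = 0.9192/(1+0.9192) ≈ 0.48.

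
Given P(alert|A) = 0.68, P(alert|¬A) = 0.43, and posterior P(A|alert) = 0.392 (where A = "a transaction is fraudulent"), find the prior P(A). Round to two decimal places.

P(A) = 0.29

In odds form, posterior odds = prior odds × likelihood ratio, so prior odds = posterior odds ÷ LR.
Posterior odds = 0.392/(1−0.392) = 0.6447. LR = 0.68/0.43 = 1.5814.
Prior odds = 0.6447/1.5814 = 0.4077, so P(A) = 0.4077/(1+0.4077) ≈ 0.29.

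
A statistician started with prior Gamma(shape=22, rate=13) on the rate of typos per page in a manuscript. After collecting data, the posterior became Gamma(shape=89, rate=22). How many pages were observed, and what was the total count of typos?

n = 9 pages with total 67 typos

A Gamma(α, β) prior (rate parametrization) on a Poisson rate with n observations summing to S gives posterior Gamma(α+S, β+n).
Matching: Σxᵢ = 89 − 22 = 67 and n = 22 − 13 = 9.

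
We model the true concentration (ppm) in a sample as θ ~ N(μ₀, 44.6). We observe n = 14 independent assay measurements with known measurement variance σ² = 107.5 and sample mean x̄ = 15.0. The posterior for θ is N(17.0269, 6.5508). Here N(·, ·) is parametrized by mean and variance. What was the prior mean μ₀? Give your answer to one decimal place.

With known observation variance, the Normal–Normal posterior has precision τ_n = τ₀ + n/σ² and mean μ_n = (τ₀μ₀ + (n/σ²)x̄)/τ_n.
Here τ₀ = 1/44.6 = 0.022422 and τ_data = 14/107.5 = 0.130233, so τ_n = 0.152655.
Rearranging for μ₀: μ₀ = (μ_n·τ_n − τ_data·x̄)/τ₀ = (17.0269·0.152655 − 0.130233·15.0) / 0.022422 = 0.645746/0.022422 ≈ 28.8.

μ₀ = 28.8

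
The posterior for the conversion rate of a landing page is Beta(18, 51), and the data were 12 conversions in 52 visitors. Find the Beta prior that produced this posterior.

Beta(6, 11)

A Beta(α, β) prior with s successes and f failures in binomial data gives a Beta(α+s, β+f) posterior.
Subtract the data counts: 18−12=6, 51−40=11.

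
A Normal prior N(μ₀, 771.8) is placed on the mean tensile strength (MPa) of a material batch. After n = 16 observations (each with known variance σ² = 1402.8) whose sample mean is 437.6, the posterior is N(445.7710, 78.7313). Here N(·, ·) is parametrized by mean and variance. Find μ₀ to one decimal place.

μ₀ = 517.7

The posterior mean is a precision-weighted average: μ_n = (τ₀μ₀ + τ_data·x̄)/(τ₀+τ_data), with τ₀=1/σ₀² and τ_data=n/σ².
Here τ₀ = 1/771.8 = 0.001296 and τ_data = 16/1402.8 = 0.011406, so τ_n = 0.012702.
Rearranging for μ₀: μ₀ = (μ_n·τ_n − τ_data·x̄)/τ₀ = (445.7710·0.012702 − 0.011406·437.6) / 0.001296 = 0.670918/0.001296 ≈ 517.7.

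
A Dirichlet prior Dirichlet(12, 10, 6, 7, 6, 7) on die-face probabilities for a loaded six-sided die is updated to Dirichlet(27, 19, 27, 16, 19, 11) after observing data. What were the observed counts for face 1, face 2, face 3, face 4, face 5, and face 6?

For a Dirichlet(α) prior with multinomial counts c, the posterior is Dirichlet(α + c) componentwise.
Counts are posterior − prior componentwise: 27−12=15, 19−10=9, 27−6=21, 16−7=9, 19−6=13, 11−7=4.

counts (15, 9, 21, 9, 13, 4)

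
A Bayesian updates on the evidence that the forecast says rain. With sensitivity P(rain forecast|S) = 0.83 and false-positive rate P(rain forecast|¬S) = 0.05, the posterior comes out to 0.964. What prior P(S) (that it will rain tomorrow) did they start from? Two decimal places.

P(S) = 0.62

Bayes' rule in odds form gives O(S|E) = O(S)·[P(E|S)/P(E|¬S)], hence O(S) = O(S|E)/LR.
Posterior odds = 0.964/(1−0.964) = 26.7778. LR = 0.83/0.05 = 16.6000.
Prior odds = 26.7778/16.6000 = 1.6131, so P(S) = 1.6131/(1+1.6131) ≈ 0.62.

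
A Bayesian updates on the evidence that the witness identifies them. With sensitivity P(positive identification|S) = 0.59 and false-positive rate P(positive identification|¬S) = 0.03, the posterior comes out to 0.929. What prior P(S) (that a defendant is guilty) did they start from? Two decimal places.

Bayes' rule in odds form gives O(S|E) = O(S)·[P(E|S)/P(E|¬S)], hence O(S) = O(S|E)/LR.
Posterior odds = 0.929/(1−0.929) = 13.0845. LR = 0.59/0.03 = 19.6667.
Prior odds = 13.0845/19.6667 = 0.6653, so P(S) = 0.6653/(1+0.6653) ≈ 0.40.

P(S) = 0.40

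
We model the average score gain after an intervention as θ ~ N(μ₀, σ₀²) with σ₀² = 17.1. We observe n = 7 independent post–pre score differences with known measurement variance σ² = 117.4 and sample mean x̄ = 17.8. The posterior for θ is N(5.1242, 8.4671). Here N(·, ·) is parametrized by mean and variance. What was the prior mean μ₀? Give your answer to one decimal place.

The posterior mean is a precision-weighted average: μ_n = (τ₀μ₀ + τ_data·x̄)/(τ₀+τ_data), with τ₀=1/σ₀² and τ_data=n/σ².
Here τ₀ = 1/17.1 = 0.058480 and τ_data = 7/117.4 = 0.059625, so τ_n = 0.118105.
Rearranging for μ₀: μ₀ = (μ_n·τ_n − τ_data·x̄)/τ₀ = (5.1242·0.118105 − 0.059625·17.8) / 0.058480 = -0.456131/0.058480 ≈ -7.8.

μ₀ = -7.8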